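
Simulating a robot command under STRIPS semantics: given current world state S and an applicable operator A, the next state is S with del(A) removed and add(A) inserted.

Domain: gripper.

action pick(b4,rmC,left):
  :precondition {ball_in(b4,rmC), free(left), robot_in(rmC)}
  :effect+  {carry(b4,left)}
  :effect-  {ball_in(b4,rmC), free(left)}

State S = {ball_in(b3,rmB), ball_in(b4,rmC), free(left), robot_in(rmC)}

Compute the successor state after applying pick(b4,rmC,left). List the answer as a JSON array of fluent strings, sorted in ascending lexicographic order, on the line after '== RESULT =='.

Progress:
  pre ⊆ S: {ball_in(b4,rmC), free(left), robot_in(rmC)} ⊆ S  — applicable
  S \ del = {ball_in(b3,rmB), robot_in(rmC)}
  ∪ add   = {ball_in(b3,rmB), carry(b4,left), robot_in(rmC)}

== RESULT ==
["ball_in(b3,rmB)", "carry(b4,left)", "robot_in(rmC)"]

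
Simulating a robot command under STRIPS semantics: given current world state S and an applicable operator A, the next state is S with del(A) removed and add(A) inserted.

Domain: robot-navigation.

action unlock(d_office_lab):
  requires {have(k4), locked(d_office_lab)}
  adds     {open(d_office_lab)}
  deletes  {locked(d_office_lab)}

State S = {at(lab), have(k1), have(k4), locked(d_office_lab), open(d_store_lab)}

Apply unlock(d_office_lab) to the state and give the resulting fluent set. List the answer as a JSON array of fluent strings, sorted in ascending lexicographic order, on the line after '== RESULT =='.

Progress:
  pre ⊆ S: {have(k4), locked(d_office_lab)} ⊆ S  — applicable
  S \ del = {at(lab), have(k1), have(k4), open(d_store_lab)}
  ∪ add   = {at(lab), have(k1), have(k4), open(d_office_lab), open(d_store_lab)}

== RESULT ==
["at(lab)", "have(k1)", "have(k4)", "open(d_office_lab)", "open(d_store_lab)"]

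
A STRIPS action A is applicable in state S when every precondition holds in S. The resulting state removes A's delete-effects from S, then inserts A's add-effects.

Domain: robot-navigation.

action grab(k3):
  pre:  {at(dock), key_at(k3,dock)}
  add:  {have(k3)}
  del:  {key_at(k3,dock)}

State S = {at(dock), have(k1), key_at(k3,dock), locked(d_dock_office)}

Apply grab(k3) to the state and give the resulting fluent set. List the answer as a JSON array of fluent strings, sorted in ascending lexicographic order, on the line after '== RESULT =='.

Progress:
  pre ⊆ S: {at(dock), key_at(k3,dock)} ⊆ S  — applicable
  S \ del = {at(dock), have(k1), locked(d_dock_office)}
  ∪ add   = {at(dock), have(k1), have(k3), locked(d_dock_office)}

== RESULT ==
["at(dock)", "have(k1)", "have(k3)", "locked(d_dock_office)"]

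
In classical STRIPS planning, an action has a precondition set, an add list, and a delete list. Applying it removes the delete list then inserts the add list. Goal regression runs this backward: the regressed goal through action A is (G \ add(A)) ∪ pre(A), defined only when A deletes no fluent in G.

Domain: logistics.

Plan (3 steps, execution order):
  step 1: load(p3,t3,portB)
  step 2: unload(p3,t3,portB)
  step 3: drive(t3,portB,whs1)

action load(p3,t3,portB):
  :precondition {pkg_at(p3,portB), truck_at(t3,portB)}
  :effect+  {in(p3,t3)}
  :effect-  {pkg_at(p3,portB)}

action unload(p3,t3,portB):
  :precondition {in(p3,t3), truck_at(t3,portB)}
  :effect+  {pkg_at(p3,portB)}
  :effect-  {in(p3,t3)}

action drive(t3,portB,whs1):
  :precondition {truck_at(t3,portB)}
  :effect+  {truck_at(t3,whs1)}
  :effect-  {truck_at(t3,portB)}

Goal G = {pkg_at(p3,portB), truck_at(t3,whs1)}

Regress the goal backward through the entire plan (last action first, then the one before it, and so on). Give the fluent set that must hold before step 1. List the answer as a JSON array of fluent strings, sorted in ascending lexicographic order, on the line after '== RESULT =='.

Regress step by step:
  through step 3 (drive(t3,portB,whs1)): drop {truck_at(t3,whs1)}, keep {pkg_at(p3,portB)}, require {truck_at(t3,portB)}
    → {pkg_at(p3,portB), truck_at(t3,portB)}
  through step 2 (unload(p3,t3,portB)): drop {pkg_at(p3,portB)}, keep {truck_at(t3,portB)}, require {in(p3,t3), truck_at(t3,portB)}
    → {in(p3,t3), truck_at(t3,portB)}
  through step 1 (load(p3,t3,portB)): drop {in(p3,t3)}, keep {truck_at(t3,portB)}, require {pkg_at(p3,portB), truck_at(t3,portB)}
    → {pkg_at(p3,portB), truck_at(t3,portB)}

== RESULT ==
["pkg_at(p3,portB)", "truck_at(t3,portB)"]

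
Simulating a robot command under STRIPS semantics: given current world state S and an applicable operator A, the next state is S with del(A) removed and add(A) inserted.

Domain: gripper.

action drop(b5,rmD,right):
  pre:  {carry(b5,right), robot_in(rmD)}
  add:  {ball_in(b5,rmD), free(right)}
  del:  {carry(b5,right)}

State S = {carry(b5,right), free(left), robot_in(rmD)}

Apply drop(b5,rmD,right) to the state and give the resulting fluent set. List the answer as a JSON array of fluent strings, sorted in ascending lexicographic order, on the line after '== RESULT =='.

Progress:
  pre ⊆ S: {carry(b5,right), robot_in(rmD)} ⊆ S  — applicable
  S \ del = {free(left), robot_in(rmD)}
  ∪ add   = {ball_in(b5,rmD), free(left), free(right), robot_in(rmD)}

== RESULT ==
["ball_in(b5,rmD)", "free(left)", "free(right)", "robot_in(rmD)"]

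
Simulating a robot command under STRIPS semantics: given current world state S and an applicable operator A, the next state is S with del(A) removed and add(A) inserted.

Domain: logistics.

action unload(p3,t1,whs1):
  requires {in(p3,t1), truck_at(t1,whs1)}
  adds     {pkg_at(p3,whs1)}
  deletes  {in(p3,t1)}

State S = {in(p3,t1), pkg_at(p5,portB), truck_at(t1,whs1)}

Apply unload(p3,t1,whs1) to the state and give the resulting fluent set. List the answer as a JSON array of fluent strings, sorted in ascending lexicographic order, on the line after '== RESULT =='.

Compute (S \ del) ∪ add:
  pre ⊆ S: {in(p3,t1), truck_at(t1,whs1)} ⊆ S  — applicable
  S \ del = {pkg_at(p5,portB), truck_at(t1,whs1)}
  ∪ add   = {pkg_at(p3,whs1), pkg_at(p5,portB), truck_at(t1,whs1)}

== RESULT ==
["pkg_at(p3,whs1)", "pkg_at(p5,portB)", "truck_at(t1,whs1)"]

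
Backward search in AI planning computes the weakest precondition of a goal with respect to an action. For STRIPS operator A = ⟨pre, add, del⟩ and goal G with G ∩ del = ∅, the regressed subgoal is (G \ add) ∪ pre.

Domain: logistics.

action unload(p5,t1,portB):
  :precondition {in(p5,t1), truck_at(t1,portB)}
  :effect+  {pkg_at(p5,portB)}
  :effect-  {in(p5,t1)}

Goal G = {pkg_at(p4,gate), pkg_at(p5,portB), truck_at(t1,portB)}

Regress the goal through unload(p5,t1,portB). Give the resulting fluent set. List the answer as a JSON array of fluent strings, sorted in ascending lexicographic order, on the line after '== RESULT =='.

Compute (G \ add) ∪ pre:
  G ∩ del = {}  (empty — regression defined)
  G \ add = {pkg_at(p4,gate), pkg_at(p5,portB), truck_at(t1,portB)} \ {pkg_at(p5,portB)} = {pkg_at(p4,gate), truck_at(t1,portB)}
  ∪ pre   = {pkg_at(p4,gate), truck_at(t1,portB)} ∪ {in(p5,t1), truck_at(t1,portB)}
          = {in(p5,t1), pkg_at(p4,gate), truck_at(t1,portB)}

== RESULT ==
["in(p5,t1)", "pkg_at(p4,gate)", "truck_at(t1,portB)"]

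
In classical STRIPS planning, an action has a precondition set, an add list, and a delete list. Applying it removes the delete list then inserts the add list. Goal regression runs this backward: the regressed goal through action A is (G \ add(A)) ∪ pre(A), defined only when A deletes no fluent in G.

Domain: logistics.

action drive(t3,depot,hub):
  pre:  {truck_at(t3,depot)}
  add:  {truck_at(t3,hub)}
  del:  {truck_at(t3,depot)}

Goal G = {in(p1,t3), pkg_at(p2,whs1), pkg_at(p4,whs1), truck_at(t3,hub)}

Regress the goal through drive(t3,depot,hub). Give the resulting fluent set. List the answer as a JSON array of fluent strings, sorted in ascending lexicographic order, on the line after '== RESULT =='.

Regress:
  G ∩ del = {}  (empty — regression defined)
  G \ add = {in(p1,t3), pkg_at(p2,whs1), pkg_at(p4,whs1), truck_at(t3,hub)} \ {truck_at(t3,hub)} = {in(p1,t3), pkg_at(p2,whs1), pkg_at(p4,whs1)}
  ∪ pre   = {in(p1,t3), pkg_at(p2,whs1), pkg_at(p4,whs1)} ∪ {truck_at(t3,depot)}
          = {in(p1,t3), pkg_at(p2,whs1), pkg_at(p4,whs1), truck_at(t3,depot)}

== RESULT ==
["in(p1,t3)", "pkg_at(p2,whs1)", "pkg_at(p4,whs1)", "truck_at(t3,depot)"]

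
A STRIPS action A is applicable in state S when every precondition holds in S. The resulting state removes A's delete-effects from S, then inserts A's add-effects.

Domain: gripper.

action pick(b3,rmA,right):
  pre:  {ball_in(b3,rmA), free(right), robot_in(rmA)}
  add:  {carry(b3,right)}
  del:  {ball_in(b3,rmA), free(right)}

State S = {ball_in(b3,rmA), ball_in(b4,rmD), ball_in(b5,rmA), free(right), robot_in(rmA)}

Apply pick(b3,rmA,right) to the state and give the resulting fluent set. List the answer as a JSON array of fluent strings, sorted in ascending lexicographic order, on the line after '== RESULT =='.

Compute (S \ del) ∪ add:
  pre ⊆ S: {ball_in(b3,rmA), free(right), robot_in(rmA)} ⊆ S  — applicable
  S \ del = {ball_in(b4,rmD), ball_in(b5,rmA), robot_in(rmA)}
  ∪ add   = {ball_in(b4,rmD), ball_in(b5,rmA), carry(b3,right), robot_in(rmA)}

== RESULT ==
["ball_in(b4,rmD)", "ball_in(b5,rmA)", "carry(b3,right)", "robot_in(rmA)"]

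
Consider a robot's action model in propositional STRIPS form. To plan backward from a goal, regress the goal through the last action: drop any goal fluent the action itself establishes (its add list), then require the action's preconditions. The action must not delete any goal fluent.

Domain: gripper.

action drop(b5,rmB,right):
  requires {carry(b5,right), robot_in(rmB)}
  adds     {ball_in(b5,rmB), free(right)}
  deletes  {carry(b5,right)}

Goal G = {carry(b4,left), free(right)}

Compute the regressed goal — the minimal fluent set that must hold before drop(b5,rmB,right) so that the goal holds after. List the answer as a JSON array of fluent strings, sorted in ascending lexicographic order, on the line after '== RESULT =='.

Regress:
  G ∩ del = {}  (empty — regression defined)
  G \ add = {carry(b4,left), free(right)} \ {ball_in(b5,rmB), free(right)} = {carry(b4,left)}
  ∪ pre   = {carry(b4,left)} ∪ {carry(b5,right), robot_in(rmB)}
          = {carry(b4,left), carry(b5,right), robot_in(rmB)}

== RESULT ==
["carry(b4,left)", "carry(b5,right)", "robot_in(rmB)"]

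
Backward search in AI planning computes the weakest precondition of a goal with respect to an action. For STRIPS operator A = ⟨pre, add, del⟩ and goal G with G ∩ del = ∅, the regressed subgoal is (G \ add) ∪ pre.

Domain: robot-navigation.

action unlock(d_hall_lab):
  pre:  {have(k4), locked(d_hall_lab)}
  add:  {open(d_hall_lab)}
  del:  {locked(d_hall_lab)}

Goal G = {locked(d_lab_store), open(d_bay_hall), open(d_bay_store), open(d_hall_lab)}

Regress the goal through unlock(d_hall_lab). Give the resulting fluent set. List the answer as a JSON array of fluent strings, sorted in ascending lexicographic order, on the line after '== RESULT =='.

Regress:
  G ∩ del = {}  (empty — regression defined)
  G \ add = {locked(d_lab_store), open(d_bay_hall), open(d_bay_store), open(d_hall_lab)} \ {open(d_hall_lab)} = {locked(d_lab_store), open(d_bay_hall), open(d_bay_store)}
  ∪ pre   = {locked(d_lab_store), open(d_bay_hall), open(d_bay_store)} ∪ {have(k4), locked(d_hall_lab)}
          = {have(k4), locked(d_hall_lab), locked(d_lab_store), open(d_bay_hall), open(d_bay_store)}

== RESULT ==
["have(k4)", "locked(d_hall_lab)", "locked(d_lab_store)", "open(d_bay_hall)", "open(d_bay_store)"]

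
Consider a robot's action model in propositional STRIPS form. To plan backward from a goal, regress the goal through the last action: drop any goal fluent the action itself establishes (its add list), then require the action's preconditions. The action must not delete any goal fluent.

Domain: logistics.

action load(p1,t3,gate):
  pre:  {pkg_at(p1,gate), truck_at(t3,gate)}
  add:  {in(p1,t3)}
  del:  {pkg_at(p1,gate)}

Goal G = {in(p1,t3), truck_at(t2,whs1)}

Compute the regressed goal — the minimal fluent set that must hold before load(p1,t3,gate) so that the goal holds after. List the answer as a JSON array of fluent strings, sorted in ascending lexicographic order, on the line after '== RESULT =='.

Regress:
  G ∩ del = {}  (empty — regression defined)
  G \ add = {in(p1,t3), truck_at(t2,whs1)} \ {in(p1,t3)} = {truck_at(t2,whs1)}
  ∪ pre   = {truck_at(t2,whs1)} ∪ {pkg_at(p1,gate), truck_at(t3,gate)}
          = {pkg_at(p1,gate), truck_at(t2,whs1), truck_at(t3,gate)}

== RESULT ==
["pkg_at(p1,gate)", "truck_at(t2,whs1)", "truck_at(t3,gate)"]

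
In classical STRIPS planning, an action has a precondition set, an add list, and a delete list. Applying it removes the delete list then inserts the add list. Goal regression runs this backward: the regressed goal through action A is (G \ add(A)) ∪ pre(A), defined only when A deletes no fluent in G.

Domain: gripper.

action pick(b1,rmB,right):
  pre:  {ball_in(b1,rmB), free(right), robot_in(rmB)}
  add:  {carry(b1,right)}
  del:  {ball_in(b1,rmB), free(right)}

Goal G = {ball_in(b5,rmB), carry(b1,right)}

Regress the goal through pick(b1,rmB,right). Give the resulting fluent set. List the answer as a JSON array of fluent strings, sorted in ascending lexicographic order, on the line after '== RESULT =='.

Compute (G \ add) ∪ pre:
  G ∩ del = {}  (empty — regression defined)
  G \ add = {ball_in(b5,rmB), carry(b1,right)} \ {carry(b1,right)} = {ball_in(b5,rmB)}
  ∪ pre   = {ball_in(b5,rmB)} ∪ {ball_in(b1,rmB), free(right), robot_in(rmB)}
          = {ball_in(b1,rmB), ball_in(b5,rmB), free(right), robot_in(rmB)}

== RESULT ==
["ball_in(b1,rmB)", "ball_in(b5,rmB)", "free(right)", "robot_in(rmB)"]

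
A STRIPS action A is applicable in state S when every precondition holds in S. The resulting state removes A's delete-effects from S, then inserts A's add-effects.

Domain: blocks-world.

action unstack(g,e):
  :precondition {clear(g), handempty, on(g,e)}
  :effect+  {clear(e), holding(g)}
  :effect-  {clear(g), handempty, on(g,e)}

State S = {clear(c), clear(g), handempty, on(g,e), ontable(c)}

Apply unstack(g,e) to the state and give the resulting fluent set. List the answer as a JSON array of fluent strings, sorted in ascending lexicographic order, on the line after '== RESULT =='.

Compute (S \ del) ∪ add:
  pre ⊆ S: {clear(g), handempty, on(g,e)} ⊆ S  — applicable
  S \ del = {clear(c), ontable(c)}
  ∪ add   = {clear(c), clear(e), holding(g), ontable(c)}

== RESULT ==
["clear(c)", "clear(e)", "holding(g)", "ontable(c)"]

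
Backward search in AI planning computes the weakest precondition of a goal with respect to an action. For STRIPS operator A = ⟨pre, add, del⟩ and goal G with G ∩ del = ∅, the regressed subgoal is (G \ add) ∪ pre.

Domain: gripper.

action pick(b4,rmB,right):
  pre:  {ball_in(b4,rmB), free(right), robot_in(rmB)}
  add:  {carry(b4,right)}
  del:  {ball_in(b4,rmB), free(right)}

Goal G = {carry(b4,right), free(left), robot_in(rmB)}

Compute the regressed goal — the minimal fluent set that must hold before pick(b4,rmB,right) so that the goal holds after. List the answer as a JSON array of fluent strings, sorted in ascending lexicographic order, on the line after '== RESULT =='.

Regress:
  G ∩ del = {}  (empty — regression defined)
  G \ add = {carry(b4,right), free(left), robot_in(rmB)} \ {carry(b4,right)} = {free(left), robot_in(rmB)}
  ∪ pre   = {free(left), robot_in(rmB)} ∪ {ball_in(b4,rmB), free(right), robot_in(rmB)}
          = {ball_in(b4,rmB), free(left), free(right), robot_in(rmB)}

== RESULT ==
["ball_in(b4,rmB)", "free(left)", "free(right)", "robot_in(rmB)"]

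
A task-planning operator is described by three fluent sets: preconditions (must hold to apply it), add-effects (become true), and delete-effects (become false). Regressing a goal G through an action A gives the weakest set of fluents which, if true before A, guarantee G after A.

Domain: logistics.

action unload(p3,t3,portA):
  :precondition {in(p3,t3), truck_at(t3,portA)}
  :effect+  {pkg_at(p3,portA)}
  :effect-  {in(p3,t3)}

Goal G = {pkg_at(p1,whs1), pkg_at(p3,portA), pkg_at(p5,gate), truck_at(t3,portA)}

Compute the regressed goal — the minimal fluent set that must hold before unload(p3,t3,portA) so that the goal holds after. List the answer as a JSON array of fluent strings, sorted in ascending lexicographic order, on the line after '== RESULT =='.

Regress:
  G ∩ del = {}  (empty — regression defined)
  G \ add = {pkg_at(p1,whs1), pkg_at(p3,portA), pkg_at(p5,gate), truck_at(t3,portA)} \ {pkg_at(p3,portA)} = {pkg_at(p1,whs1), pkg_at(p5,gate), truck_at(t3,portA)}
  ∪ pre   = {pkg_at(p1,whs1), pkg_at(p5,gate), truck_at(t3,portA)} ∪ {in(p3,t3), truck_at(t3,portA)}
          = {in(p3,t3), pkg_at(p1,whs1), pkg_at(p5,gate), truck_at(t3,portA)}

== RESULT ==
["in(p3,t3)", "pkg_at(p1,whs1)", "pkg_at(p5,gate)", "truck_at(t3,portA)"]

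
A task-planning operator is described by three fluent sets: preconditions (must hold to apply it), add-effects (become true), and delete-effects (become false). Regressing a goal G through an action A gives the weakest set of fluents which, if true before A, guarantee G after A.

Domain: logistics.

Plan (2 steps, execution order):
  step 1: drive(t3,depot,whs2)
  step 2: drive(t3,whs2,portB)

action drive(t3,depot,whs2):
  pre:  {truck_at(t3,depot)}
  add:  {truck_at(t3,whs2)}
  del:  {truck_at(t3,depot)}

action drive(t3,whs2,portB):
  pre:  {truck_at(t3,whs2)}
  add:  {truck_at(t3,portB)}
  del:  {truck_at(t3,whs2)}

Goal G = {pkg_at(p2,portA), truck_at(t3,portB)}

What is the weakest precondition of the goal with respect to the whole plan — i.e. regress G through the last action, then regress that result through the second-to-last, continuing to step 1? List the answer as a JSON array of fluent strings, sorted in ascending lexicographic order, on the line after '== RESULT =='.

Work backward from the goal:
  through step 2 (drive(t3,whs2,portB)): drop {truck_at(t3,portB)}, keep {pkg_at(p2,portA)}, require {truck_at(t3,whs2)}
    → {pkg_at(p2,portA), truck_at(t3,whs2)}
  through step 1 (drive(t3,depot,whs2)): drop {truck_at(t3,whs2)}, keep {pkg_at(p2,portA)}, require {truck_at(t3,depot)}
    → {pkg_at(p2,portA), truck_at(t3,depot)}

== RESULT ==
["pkg_at(p2,portA)", "truck_at(t3,depot)"]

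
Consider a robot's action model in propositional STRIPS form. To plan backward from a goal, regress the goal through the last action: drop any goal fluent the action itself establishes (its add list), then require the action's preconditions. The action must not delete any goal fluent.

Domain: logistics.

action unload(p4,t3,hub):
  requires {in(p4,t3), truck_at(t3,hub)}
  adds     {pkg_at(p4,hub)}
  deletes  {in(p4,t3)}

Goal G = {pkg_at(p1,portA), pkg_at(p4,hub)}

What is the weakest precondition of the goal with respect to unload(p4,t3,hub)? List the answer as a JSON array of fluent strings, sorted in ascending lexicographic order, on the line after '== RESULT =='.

Compute (G \ add) ∪ pre:
  G ∩ del = {}  (empty — regression defined)
  G \ add = {pkg_at(p1,portA), pkg_at(p4,hub)} \ {pkg_at(p4,hub)} = {pkg_at(p1,portA)}
  ∪ pre   = {pkg_at(p1,portA)} ∪ {in(p4,t3), truck_at(t3,hub)}
          = {in(p4,t3), pkg_at(p1,portA), truck_at(t3,hub)}

== RESULT ==
["in(p4,t3)", "pkg_at(p1,portA)", "truck_at(t3,hub)"]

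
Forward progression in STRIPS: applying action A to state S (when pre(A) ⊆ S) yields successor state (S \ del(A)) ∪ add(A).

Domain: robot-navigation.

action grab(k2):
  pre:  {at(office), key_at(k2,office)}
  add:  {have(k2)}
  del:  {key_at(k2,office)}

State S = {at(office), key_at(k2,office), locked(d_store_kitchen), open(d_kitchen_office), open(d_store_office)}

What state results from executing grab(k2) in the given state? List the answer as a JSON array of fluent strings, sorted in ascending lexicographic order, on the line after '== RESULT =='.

Progress:
  pre ⊆ S: {at(office), key_at(k2,office)} ⊆ S  — applicable
  S \ del = {at(office), locked(d_store_kitchen), open(d_kitchen_office), open(d_store_office)}
  ∪ add   = {at(office), have(k2), locked(d_store_kitchen), open(d_kitchen_office), open(d_store_office)}

== RESULT ==
["at(office)", "have(k2)", "locked(d_store_kitchen)", "open(d_kitchen_office)", "open(d_store_office)"]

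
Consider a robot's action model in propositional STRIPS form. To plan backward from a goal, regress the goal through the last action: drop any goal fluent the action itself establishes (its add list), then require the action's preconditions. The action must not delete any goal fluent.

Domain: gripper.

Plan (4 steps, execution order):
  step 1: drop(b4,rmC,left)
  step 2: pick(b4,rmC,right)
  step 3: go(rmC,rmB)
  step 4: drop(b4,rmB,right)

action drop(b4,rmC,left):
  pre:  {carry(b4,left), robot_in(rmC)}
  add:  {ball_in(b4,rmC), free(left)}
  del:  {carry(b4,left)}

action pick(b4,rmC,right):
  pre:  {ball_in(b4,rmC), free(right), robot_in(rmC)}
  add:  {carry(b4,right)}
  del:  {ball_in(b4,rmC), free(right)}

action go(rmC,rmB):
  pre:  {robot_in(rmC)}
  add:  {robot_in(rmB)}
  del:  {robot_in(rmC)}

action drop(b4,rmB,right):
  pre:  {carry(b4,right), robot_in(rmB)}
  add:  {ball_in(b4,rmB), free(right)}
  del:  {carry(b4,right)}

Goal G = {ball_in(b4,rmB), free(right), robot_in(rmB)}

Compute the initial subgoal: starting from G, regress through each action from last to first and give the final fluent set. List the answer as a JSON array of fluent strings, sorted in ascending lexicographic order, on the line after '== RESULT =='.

Regress step by step:
  through step 4 (drop(b4,rmB,right)): drop {ball_in(b4,rmB), free(right)}, keep {robot_in(rmB)}, require {carry(b4,right), robot_in(rmB)}
    → {carry(b4,right), robot_in(rmB)}
  through step 3 (go(rmC,rmB)): drop {robot_in(rmB)}, keep {carry(b4,right)}, require {robot_in(rmC)}
    → {carry(b4,right), robot_in(rmC)}
  through step 2 (pick(b4,rmC,right)): drop {carry(b4,right)}, keep {robot_in(rmC)}, require {ball_in(b4,rmC), free(right), robot_in(rmC)}
    → {ball_in(b4,rmC), free(right), robot_in(rmC)}
  through step 1 (drop(b4,rmC,left)): drop {ball_in(b4,rmC)}, keep {free(right), robot_in(rmC)}, require {carry(b4,left), robot_in(rmC)}
    → {carry(b4,left), free(right), robot_in(rmC)}

== RESULT ==
["carry(b4,left)", "free(right)", "robot_in(rmC)"]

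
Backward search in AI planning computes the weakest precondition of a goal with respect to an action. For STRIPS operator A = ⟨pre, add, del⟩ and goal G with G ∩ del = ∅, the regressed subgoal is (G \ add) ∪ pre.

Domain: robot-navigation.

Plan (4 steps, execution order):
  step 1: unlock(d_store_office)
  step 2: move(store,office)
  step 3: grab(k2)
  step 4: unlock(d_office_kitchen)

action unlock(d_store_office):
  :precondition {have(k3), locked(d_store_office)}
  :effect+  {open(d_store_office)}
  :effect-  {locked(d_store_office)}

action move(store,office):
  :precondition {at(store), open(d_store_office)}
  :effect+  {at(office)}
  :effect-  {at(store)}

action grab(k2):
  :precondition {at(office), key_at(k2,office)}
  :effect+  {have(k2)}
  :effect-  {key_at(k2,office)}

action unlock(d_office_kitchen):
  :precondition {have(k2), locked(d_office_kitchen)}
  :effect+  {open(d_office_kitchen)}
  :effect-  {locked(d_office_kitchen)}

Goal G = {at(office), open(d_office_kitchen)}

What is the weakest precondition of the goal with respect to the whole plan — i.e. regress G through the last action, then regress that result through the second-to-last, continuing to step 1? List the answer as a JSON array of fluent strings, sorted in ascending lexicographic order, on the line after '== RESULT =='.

Work backward from the goal:
  through step 4 (unlock(d_office_kitchen)): drop {open(d_office_kitchen)}, keep {at(office)}, require {have(k2), locked(d_office_kitchen)}
    → {at(office), have(k2), locked(d_office_kitchen)}
  through step 3 (grab(k2)): drop {have(k2)}, keep {at(office), locked(d_office_kitchen)}, require {at(office), key_at(k2,office)}
    → {at(office), key_at(k2,office), locked(d_office_kitchen)}
  through step 2 (move(store,office)): drop {at(office)}, keep {key_at(k2,office), locked(d_office_kitchen)}, require {at(store), open(d_store_office)}
    → {at(store), key_at(k2,office), locked(d_office_kitchen), open(d_store_office)}
  through step 1 (unlock(d_store_office)): drop {open(d_store_office)}, keep {at(store), key_at(k2,office), locked(d_office_kitchen)}, require {have(k3), locked(d_store_office)}
    → {at(store), have(k3), key_at(k2,office), locked(d_office_kitchen), locked(d_store_office)}

== RESULT ==
["at(store)", "have(k3)", "key_at(k2,office)", "locked(d_office_kitchen)", "locked(d_store_office)"]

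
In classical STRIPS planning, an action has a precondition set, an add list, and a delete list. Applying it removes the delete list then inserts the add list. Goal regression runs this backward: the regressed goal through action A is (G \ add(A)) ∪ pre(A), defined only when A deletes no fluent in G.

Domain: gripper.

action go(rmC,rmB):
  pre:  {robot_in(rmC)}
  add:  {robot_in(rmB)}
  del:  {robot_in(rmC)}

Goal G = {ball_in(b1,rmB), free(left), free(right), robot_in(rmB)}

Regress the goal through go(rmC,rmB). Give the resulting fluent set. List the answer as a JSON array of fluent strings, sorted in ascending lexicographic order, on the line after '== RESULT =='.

Compute (G \ add) ∪ pre:
  G ∩ del = {}  (empty — regression defined)
  G \ add = {ball_in(b1,rmB), free(left), free(right), robot_in(rmB)} \ {robot_in(rmB)} = {ball_in(b1,rmB), free(left), free(right)}
  ∪ pre   = {ball_in(b1,rmB), free(left), free(right)} ∪ {robot_in(rmC)}
          = {ball_in(b1,rmB), free(left), free(right), robot_in(rmC)}

== RESULT ==
["ball_in(b1,rmB)", "free(left)", "free(right)", "robot_in(rmC)"]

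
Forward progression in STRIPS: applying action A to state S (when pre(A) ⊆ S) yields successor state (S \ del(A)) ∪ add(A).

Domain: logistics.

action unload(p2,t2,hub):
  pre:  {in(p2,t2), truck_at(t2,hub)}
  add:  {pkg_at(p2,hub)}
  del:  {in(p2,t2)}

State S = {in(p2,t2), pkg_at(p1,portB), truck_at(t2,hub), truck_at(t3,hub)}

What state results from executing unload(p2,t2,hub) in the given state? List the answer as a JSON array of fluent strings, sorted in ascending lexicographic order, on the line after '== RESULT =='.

Progress:
  pre ⊆ S: {in(p2,t2), truck_at(t2,hub)} ⊆ S  — applicable
  S \ del = {pkg_at(p1,portB), truck_at(t2,hub), truck_at(t3,hub)}
  ∪ add   = {pkg_at(p1,portB), pkg_at(p2,hub), truck_at(t2,hub), truck_at(t3,hub)}

== RESULT ==
["pkg_at(p1,portB)", "pkg_at(p2,hub)", "truck_at(t2,hub)", "truck_at(t3,hub)"]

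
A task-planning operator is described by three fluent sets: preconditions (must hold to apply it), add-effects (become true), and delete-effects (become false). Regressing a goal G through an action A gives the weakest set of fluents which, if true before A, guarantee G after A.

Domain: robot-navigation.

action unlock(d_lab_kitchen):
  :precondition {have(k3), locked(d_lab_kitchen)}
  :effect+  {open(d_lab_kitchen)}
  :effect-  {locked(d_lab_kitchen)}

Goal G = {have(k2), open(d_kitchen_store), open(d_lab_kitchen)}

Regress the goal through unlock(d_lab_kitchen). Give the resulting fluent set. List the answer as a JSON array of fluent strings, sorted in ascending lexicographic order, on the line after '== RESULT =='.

Regress:
  G ∩ del = {}  (empty — regression defined)
  G \ add = {have(k2), open(d_kitchen_store), open(d_lab_kitchen)} \ {open(d_lab_kitchen)} = {have(k2), open(d_kitchen_store)}
  ∪ pre   = {have(k2), open(d_kitchen_store)} ∪ {have(k3), locked(d_lab_kitchen)}
          = {have(k2), have(k3), locked(d_lab_kitchen), open(d_kitchen_store)}

== RESULT ==
["have(k2)", "have(k3)", "locked(d_lab_kitchen)", "open(d_kitchen_store)"]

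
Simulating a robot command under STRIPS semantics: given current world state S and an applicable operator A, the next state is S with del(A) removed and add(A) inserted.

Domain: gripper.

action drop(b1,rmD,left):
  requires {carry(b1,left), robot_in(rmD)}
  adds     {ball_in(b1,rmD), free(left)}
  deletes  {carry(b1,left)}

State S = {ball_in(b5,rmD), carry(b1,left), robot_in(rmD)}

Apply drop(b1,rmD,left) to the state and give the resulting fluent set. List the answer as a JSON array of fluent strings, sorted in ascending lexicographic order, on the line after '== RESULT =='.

Compute (S \ del) ∪ add:
  pre ⊆ S: {carry(b1,left), robot_in(rmD)} ⊆ S  — applicable
  S \ del = {ball_in(b5,rmD), robot_in(rmD)}
  ∪ add   = {ball_in(b1,rmD), ball_in(b5,rmD), free(left), robot_in(rmD)}

== RESULT ==
["ball_in(b1,rmD)", "ball_in(b5,rmD)", "free(left)", "robot_in(rmD)"]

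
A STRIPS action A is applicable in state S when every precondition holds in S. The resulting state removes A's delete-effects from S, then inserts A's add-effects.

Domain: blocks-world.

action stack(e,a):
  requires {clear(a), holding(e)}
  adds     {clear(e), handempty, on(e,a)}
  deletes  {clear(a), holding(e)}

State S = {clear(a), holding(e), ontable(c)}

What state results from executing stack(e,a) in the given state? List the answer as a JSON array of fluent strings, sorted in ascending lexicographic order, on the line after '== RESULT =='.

Progress:
  pre ⊆ S: {clear(a), holding(e)} ⊆ S  — applicable
  S \ del = {ontable(c)}
  ∪ add   = {clear(e), handempty, on(e,a), ontable(c)}

== RESULT ==
["clear(e)", "handempty", "on(e,a)", "ontable(c)"]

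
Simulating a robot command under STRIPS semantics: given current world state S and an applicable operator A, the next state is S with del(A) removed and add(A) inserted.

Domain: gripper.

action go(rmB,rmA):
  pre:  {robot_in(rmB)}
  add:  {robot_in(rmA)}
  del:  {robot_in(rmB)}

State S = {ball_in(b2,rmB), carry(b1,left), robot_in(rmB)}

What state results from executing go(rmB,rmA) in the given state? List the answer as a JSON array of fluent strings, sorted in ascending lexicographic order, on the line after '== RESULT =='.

Progress:
  pre ⊆ S: {robot_in(rmB)} ⊆ S  — applicable
  S \ del = {ball_in(b2,rmB), carry(b1,left)}
  ∪ add   = {ball_in(b2,rmB), carry(b1,left), robot_in(rmA)}

== RESULT ==
["ball_in(b2,rmB)", "carry(b1,left)", "robot_in(rmA)"]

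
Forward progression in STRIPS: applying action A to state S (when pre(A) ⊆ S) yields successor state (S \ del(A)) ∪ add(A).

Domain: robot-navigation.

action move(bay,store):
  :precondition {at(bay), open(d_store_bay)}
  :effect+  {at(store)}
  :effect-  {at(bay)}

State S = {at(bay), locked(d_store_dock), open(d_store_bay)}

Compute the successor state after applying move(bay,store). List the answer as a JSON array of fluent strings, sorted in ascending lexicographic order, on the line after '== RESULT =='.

Progress:
  pre ⊆ S: {at(bay), open(d_store_bay)} ⊆ S  — applicable
  S \ del = {locked(d_store_dock), open(d_store_bay)}
  ∪ add   = {at(store), locked(d_store_dock), open(d_store_bay)}

== RESULT ==
["at(store)", "locked(d_store_dock)", "open(d_store_bay)"]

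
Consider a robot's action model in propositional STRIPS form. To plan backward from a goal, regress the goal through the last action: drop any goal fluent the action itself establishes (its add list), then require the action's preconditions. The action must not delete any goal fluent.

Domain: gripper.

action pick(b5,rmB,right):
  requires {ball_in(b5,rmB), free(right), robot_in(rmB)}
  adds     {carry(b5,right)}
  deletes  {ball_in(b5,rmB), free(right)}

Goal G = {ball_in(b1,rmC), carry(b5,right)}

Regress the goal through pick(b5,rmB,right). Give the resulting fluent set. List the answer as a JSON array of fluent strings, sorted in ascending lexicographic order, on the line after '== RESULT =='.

Compute (G \ add) ∪ pre:
  G ∩ del = {}  (empty — regression defined)
  G \ add = {ball_in(b1,rmC), carry(b5,right)} \ {carry(b5,right)} = {ball_in(b1,rmC)}
  ∪ pre   = {ball_in(b1,rmC)} ∪ {ball_in(b5,rmB), free(right), robot_in(rmB)}
          = {ball_in(b1,rmC), ball_in(b5,rmB), free(right), robot_in(rmB)}

== RESULT ==
["ball_in(b1,rmC)", "ball_in(b5,rmB)", "free(right)", "robot_in(rmB)"]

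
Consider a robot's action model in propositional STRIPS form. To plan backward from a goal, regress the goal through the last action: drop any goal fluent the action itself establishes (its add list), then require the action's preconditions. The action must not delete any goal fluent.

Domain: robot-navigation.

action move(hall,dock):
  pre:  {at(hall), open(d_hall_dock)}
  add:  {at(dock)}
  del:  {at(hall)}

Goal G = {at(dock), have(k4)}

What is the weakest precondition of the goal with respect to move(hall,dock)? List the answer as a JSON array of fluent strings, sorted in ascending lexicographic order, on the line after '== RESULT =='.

Regress:
  G ∩ del = {}  (empty — regression defined)
  G \ add = {at(dock), have(k4)} \ {at(dock)} = {have(k4)}
  ∪ pre   = {have(k4)} ∪ {at(hall), open(d_hall_dock)}
          = {at(hall), have(k4), open(d_hall_dock)}

== RESULT ==
["at(hall)", "have(k4)", "open(d_hall_dock)"]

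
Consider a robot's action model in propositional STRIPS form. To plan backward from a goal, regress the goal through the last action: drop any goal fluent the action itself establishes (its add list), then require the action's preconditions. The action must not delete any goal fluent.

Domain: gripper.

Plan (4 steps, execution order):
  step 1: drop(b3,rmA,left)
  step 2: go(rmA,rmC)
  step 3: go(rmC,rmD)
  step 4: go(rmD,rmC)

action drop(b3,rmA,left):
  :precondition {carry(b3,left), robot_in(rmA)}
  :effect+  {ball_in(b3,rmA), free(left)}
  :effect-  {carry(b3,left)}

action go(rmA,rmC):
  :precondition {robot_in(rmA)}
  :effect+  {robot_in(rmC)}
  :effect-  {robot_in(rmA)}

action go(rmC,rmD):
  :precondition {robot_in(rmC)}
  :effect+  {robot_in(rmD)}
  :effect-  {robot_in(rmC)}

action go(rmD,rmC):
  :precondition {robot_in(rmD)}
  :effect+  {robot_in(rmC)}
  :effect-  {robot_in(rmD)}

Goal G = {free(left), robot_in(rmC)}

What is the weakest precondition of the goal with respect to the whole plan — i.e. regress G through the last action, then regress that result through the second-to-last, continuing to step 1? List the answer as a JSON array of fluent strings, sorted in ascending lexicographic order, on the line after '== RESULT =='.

Regress step by step:
  through step 4 (go(rmD,rmC)): drop {robot_in(rmC)}, keep {free(left)}, require {robot_in(rmD)}
    → {free(left), robot_in(rmD)}
  through step 3 (go(rmC,rmD)): drop {robot_in(rmD)}, keep {free(left)}, require {robot_in(rmC)}
    → {free(left), robot_in(rmC)}
  through step 2 (go(rmA,rmC)): drop {robot_in(rmC)}, keep {free(left)}, require {robot_in(rmA)}
    → {free(left), robot_in(rmA)}
  through step 1 (drop(b3,rmA,left)): drop {free(left)}, keep {robot_in(rmA)}, require {carry(b3,left), robot_in(rmA)}
    → {carry(b3,left), robot_in(rmA)}

== RESULT ==
["carry(b3,left)", "robot_in(rmA)"]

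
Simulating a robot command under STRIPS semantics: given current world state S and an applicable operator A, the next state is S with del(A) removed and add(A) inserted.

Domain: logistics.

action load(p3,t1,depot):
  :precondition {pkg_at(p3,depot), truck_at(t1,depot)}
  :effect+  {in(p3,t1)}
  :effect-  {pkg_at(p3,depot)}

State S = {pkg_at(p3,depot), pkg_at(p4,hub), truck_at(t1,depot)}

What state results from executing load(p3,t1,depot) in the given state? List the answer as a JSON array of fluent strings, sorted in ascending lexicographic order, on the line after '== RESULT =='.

Compute (S \ del) ∪ add:
  pre ⊆ S: {pkg_at(p3,depot), truck_at(t1,depot)} ⊆ S  — applicable
  S \ del = {pkg_at(p4,hub), truck_at(t1,depot)}
  ∪ add   = {in(p3,t1), pkg_at(p4,hub), truck_at(t1,depot)}

== RESULT ==
["in(p3,t1)", "pkg_at(p4,hub)", "truck_at(t1,depot)"]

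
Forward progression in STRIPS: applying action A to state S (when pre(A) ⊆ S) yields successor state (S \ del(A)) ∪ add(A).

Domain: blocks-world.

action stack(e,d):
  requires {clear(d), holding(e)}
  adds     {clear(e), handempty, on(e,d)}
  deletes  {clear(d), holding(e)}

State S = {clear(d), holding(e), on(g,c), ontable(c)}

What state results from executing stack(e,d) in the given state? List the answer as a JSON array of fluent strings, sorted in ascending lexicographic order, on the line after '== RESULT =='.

Progress:
  pre ⊆ S: {clear(d), holding(e)} ⊆ S  — applicable
  S \ del = {on(g,c), ontable(c)}
  ∪ add   = {clear(e), handempty, on(e,d), on(g,c), ontable(c)}

== RESULT ==
["clear(e)", "handempty", "on(e,d)", "on(g,c)", "ontable(c)"]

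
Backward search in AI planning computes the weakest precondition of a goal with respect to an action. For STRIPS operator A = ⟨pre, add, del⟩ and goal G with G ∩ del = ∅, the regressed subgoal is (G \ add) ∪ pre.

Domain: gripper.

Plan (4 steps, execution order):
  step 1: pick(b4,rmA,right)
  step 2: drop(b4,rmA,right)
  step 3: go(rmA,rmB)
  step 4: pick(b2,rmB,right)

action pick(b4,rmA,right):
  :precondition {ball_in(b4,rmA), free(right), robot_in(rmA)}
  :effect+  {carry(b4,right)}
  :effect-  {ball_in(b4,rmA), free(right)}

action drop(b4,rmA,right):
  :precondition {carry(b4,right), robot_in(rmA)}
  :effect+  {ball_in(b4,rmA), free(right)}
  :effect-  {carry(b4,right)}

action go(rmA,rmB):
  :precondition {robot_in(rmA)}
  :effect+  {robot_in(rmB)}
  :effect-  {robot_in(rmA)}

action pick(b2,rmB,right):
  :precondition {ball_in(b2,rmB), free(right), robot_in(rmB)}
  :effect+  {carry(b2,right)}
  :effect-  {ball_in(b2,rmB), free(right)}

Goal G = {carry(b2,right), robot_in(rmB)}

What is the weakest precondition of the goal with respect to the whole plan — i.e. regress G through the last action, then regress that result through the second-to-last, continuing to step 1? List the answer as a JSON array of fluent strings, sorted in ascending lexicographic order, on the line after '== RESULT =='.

Work backward from the goal:
  through step 4 (pick(b2,rmB,right)): drop {carry(b2,right)}, keep {robot_in(rmB)}, require {ball_in(b2,rmB), free(right), robot_in(rmB)}
    → {ball_in(b2,rmB), free(right), robot_in(rmB)}
  through step 3 (go(rmA,rmB)): drop {robot_in(rmB)}, keep {ball_in(b2,rmB), free(right)}, require {robot_in(rmA)}
    → {ball_in(b2,rmB), free(right), robot_in(rmA)}
  through step 2 (drop(b4,rmA,right)): drop {free(right)}, keep {ball_in(b2,rmB), robot_in(rmA)}, require {carry(b4,right), robot_in(rmA)}
    → {ball_in(b2,rmB), carry(b4,right), robot_in(rmA)}
  through step 1 (pick(b4,rmA,right)): drop {carry(b4,right)}, keep {ball_in(b2,rmB), robot_in(rmA)}, require {ball_in(b4,rmA), free(right), robot_in(rmA)}
    → {ball_in(b2,rmB), ball_in(b4,rmA), free(right), robot_in(rmA)}

== RESULT ==
["ball_in(b2,rmB)", "ball_in(b4,rmA)", "free(right)", "robot_in(rmA)"]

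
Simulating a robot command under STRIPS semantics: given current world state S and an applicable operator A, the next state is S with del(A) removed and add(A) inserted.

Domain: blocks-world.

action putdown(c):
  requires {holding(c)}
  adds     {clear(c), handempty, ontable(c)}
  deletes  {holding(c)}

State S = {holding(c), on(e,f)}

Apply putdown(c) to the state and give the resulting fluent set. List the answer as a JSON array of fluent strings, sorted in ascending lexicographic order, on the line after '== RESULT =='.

Compute (S \ del) ∪ add:
  pre ⊆ S: {holding(c)} ⊆ S  — applicable
  S \ del = {on(e,f)}
  ∪ add   = {clear(c), handempty, on(e,f), ontable(c)}

== RESULT ==
["clear(c)", "handempty", "on(e,f)", "ontable(c)"]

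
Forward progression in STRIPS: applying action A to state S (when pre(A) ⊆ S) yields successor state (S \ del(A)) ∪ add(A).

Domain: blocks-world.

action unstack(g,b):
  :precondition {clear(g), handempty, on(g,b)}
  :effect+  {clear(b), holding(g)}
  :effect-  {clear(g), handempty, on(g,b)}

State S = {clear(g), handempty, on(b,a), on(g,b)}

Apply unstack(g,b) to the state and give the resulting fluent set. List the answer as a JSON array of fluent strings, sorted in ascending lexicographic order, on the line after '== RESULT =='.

Progress:
  pre ⊆ S: {clear(g), handempty, on(g,b)} ⊆ S  — applicable
  S \ del = {on(b,a)}
  ∪ add   = {clear(b), holding(g), on(b,a)}

== RESULT ==
["clear(b)", "holding(g)", "on(b,a)"]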